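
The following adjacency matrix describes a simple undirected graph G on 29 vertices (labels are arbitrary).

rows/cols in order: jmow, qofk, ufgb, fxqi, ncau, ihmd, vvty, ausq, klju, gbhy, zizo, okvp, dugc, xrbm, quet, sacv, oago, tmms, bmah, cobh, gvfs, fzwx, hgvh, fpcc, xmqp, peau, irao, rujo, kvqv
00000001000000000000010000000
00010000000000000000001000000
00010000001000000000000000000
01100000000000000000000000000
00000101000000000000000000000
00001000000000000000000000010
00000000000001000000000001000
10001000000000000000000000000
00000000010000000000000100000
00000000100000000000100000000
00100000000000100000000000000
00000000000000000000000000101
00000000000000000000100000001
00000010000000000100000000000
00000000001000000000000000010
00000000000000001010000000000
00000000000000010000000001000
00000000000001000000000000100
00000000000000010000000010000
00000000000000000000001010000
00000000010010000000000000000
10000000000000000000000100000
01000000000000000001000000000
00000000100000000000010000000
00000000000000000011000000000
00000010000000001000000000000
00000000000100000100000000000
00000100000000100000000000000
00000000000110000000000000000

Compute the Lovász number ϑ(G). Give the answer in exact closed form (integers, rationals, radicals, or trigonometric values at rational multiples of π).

Vertex xmqp has 2 neighbors: bmah, cobh.
deg(fpcc) = 2; N(fpcc) = {klju, fzwx}.
N(xrbm) = {vvty, tmms}, |N(xrbm)| = 2.
Vertex peau has 2 neighbors: vvty, oago.
deg(v) = 2 for all v (|V|=29); connected 2-regular on 29 ⇒ C_{29}.
Distinct eigenvalues (to 5 d.p.): [2.0, 1.95324, 1.81515, 1.59219, 1.29477, 0.93682, 0.53506, 0.10828, -0.32356, -0.74028, -1.12237, -1.45199, -1.71371, -1.89531, -1.98828].
λ_max=2, λ_min=-2*cos(pi/29); ϑ = −29·λ_min/(λ_max−λ_min) = 29*cos(pi/29)/(cos(pi/29) + 1).
Numerically 14.457375255.
Lovász sandwich 14 ≤ 29*cos(pi/29)/(cos(pi/29) + 1) ≤ 15: both strict.

29*cos(pi/29)/(cos(pi/29) + 1)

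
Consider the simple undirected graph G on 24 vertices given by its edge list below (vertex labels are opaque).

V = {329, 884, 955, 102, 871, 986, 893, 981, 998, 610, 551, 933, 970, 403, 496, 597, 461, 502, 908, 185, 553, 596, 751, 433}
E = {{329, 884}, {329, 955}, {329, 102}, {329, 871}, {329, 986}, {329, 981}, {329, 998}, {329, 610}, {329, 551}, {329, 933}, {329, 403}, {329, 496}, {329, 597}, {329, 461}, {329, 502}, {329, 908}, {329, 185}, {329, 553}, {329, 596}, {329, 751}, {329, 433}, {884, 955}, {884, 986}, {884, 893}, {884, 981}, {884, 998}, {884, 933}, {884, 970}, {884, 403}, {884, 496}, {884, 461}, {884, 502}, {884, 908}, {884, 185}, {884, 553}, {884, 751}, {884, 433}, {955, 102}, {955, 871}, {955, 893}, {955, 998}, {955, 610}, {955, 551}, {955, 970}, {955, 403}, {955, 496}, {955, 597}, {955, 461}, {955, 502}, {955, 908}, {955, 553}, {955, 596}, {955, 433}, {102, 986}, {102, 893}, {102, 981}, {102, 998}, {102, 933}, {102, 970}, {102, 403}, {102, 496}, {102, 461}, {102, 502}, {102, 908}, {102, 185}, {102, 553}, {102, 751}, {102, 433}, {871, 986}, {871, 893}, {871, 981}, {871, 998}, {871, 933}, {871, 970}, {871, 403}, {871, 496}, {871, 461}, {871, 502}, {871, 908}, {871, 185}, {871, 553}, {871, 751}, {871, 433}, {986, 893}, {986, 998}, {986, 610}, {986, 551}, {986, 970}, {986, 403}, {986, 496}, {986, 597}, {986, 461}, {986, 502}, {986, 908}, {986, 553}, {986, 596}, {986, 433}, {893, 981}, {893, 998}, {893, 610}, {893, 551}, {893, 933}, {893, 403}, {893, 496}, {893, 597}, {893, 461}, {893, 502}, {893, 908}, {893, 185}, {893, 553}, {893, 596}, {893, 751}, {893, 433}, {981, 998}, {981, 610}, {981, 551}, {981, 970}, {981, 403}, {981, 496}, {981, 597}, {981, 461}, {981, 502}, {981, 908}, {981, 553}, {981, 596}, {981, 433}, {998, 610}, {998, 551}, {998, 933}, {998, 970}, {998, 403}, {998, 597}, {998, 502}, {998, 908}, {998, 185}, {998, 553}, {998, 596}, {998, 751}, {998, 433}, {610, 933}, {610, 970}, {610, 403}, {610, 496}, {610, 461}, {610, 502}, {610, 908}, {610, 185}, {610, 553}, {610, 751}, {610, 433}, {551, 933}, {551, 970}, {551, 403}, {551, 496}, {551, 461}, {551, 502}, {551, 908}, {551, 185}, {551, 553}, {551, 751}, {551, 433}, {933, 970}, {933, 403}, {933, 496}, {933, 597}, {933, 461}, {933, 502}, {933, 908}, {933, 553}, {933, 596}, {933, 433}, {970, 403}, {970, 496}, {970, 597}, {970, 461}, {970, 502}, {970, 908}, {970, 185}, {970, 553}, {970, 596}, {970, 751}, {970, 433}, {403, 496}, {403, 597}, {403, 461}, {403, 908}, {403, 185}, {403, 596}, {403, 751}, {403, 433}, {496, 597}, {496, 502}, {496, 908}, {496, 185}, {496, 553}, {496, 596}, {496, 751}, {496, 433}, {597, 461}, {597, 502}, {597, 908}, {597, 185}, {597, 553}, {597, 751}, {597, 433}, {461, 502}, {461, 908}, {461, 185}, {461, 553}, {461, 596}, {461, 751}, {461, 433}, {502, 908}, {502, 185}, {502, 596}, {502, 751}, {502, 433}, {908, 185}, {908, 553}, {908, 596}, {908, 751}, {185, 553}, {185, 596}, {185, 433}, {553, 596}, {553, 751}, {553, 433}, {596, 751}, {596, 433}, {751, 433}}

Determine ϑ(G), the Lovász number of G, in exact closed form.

deg(871) = 17; N(871) = {329, 955, 986, 893, 981, 998, 933, 970, 403, 496, 461, 502, 908, 185, 553, 751, 433}.
Vertex 403 has 21 neighbors: 329, 884, 955, 102, 871, 986, 893, 981, 998, 610, 551, 933, 970, 496, 597, 461, 908, 185, 596, 751, 433.
N(981) = {329, 884, 102, 871, 893, 998, 610, 551, 970, 403, 496, 597, 461, 502, 908, 553, 596, 433}, |N(981)| = 18.
Vertex 893 has 21 neighbors: 884, 955, 102, 871, 986, 981, 998, 610, 551, 933, 403, 496, 597, 461, 502, 908, 185, 553, 596, 751, 433.
Complete 6-partite, parts [7, 6, 3, 3, 3, 2]: perfect, ϑ = α = 7.
Numerically 7.0000000.
7 ≤ 7 ≤ 7: collapsed.

7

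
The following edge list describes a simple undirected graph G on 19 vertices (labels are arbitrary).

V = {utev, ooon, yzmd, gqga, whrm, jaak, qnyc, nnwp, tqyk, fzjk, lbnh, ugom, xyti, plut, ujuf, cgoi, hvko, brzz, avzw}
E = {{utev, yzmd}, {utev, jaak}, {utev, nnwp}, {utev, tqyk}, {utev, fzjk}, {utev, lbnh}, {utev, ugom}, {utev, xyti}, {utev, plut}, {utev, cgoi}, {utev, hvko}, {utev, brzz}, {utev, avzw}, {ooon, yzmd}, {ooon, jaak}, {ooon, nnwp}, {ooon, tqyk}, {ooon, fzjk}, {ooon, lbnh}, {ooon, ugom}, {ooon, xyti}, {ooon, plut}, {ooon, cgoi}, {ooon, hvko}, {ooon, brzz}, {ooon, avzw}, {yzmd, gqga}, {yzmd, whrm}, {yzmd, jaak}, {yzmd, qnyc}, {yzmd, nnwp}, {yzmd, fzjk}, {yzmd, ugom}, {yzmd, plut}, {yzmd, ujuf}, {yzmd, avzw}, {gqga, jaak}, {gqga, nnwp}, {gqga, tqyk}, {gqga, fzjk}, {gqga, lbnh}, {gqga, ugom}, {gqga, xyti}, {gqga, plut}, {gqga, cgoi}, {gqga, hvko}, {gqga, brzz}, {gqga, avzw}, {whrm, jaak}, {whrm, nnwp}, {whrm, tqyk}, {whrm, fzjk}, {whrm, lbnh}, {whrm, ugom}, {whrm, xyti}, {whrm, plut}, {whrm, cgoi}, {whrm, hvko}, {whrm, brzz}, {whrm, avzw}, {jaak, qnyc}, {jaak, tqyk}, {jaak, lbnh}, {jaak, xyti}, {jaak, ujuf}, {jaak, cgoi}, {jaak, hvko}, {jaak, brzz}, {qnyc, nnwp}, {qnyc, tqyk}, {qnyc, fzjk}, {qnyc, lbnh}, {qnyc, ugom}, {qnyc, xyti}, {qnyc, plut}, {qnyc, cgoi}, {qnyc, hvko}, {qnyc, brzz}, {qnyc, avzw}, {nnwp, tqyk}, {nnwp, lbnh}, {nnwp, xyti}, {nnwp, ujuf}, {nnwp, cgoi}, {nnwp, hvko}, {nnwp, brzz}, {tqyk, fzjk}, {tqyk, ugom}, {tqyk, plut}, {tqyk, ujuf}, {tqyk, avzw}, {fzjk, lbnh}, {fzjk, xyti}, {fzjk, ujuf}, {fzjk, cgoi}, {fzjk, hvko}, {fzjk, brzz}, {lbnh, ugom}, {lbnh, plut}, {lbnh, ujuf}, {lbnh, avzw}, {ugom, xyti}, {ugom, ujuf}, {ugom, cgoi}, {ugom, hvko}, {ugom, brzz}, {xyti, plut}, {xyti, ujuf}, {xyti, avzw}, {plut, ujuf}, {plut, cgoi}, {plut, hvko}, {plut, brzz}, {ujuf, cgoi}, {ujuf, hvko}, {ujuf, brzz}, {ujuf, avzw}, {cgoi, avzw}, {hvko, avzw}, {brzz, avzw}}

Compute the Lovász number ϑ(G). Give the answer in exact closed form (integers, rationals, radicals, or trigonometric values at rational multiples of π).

7

Vertex avzw has 13 neighbors: utev, ooon, yzmd, gqga, whrm, qnyc, tqyk, lbnh, xyti, ujuf, cgoi, hvko, brzz.
deg(qnyc) = 13; N(qnyc) = {yzmd, jaak, nnwp, tqyk, fzjk, lbnh, ugom, xyti, plut, cgoi, hvko, brzz, avzw}.
deg(ugom) = 13; N(ugom) = {utev, ooon, yzmd, gqga, whrm, qnyc, tqyk, lbnh, xyti, ujuf, cgoi, hvko, brzz}.
N(ooon) = {yzmd, jaak, nnwp, tqyk, fzjk, lbnh, ugom, xyti, plut, cgoi, hvko, brzz, avzw}, |N(ooon)| = 13.
G = K_{7,6,6}: α = 7 = χ(Ḡ), so ϑ = 7.
Numerically 7.000000000.
Lovász sandwich 7 ≤ 7 ≤ 7: collapsed.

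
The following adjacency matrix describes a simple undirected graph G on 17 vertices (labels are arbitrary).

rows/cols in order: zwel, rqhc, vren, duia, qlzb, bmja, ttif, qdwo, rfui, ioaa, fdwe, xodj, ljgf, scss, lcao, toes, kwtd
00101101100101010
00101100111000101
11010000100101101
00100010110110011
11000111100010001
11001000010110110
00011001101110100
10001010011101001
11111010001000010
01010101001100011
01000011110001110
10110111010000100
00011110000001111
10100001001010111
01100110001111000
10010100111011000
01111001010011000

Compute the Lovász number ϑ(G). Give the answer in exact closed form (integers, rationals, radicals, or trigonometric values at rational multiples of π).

sqrt(17)

Vertex vren has 8 neighbors: zwel, rqhc, duia, rfui, xodj, scss, lcao, kwtd.
deg(duia) = 8; N(duia) = {vren, ttif, rfui, ioaa, xodj, ljgf, toes, kwtd}.
deg(qlzb) = 8; N(qlzb) = {zwel, rqhc, bmja, ttif, qdwo, rfui, ljgf, kwtd}.
N(toes) = {zwel, duia, bmja, rfui, ioaa, fdwe, ljgf, scss}, |N(toes)| = 8.
G on 17 vertices is 8-regular; SR(17,8,3,4) — a Paley graph.
Distinct eigenvalues (to 6 d.p.): [8.0, 1.561553, -2.561553].
ϑ = −N·λ_min/(λ_max−λ_min) = −17·(-sqrt(17)/2 - 1/2)/(8−(-sqrt(17)/2 - 1/2)) = sqrt(17).
Numerically 4.123105626.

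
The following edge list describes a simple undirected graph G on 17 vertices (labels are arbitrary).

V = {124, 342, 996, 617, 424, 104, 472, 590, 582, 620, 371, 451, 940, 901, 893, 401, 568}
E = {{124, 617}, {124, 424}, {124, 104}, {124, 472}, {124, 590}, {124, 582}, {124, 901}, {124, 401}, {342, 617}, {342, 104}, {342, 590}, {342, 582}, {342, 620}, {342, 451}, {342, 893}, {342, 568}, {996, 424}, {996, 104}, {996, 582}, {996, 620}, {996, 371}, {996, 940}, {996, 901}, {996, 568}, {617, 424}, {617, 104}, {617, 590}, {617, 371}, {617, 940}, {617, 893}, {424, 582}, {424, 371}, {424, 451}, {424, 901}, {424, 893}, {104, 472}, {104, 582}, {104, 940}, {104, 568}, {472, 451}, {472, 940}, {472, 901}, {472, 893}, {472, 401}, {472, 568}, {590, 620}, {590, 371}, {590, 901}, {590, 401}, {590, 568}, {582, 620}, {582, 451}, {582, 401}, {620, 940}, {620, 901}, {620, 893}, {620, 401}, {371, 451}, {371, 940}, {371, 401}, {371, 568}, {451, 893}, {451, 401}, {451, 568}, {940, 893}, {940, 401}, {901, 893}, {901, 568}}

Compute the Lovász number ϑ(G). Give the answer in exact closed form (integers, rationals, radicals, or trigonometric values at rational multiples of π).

N(104) = {124, 342, 996, 617, 472, 582, 940, 568}, |N(104)| = 8.
N(590) = {124, 342, 617, 620, 371, 901, 401, 568}, |N(590)| = 8.
deg(582) = 8; N(582) = {124, 342, 996, 424, 104, 620, 451, 401}.
N(401) = {124, 472, 590, 582, 620, 371, 451, 940}, |N(401)| = 8.
G on 17 vertices is 8-regular; strongly regular (17,8,3,4).
spec(A) ≈ [8.0, 1.5616, -2.5616] (distinct, 4 d.p.).
Lovász: ϑ = −17(-sqrt(17)/2 - 1/2)/(8+-(-sqrt(17)/2 - 1/2)) = sqrt(17).
ϑ(G) ≈ 4.12310563.

sqrt(17)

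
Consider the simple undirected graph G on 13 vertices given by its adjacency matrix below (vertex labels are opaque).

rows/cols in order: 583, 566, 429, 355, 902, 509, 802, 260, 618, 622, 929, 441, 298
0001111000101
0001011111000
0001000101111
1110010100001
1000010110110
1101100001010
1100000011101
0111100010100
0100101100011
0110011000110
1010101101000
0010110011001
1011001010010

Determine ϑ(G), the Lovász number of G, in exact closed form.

Vertex 355 has 6 neighbors: 583, 566, 429, 509, 260, 298.
N(566) = {355, 509, 802, 260, 618, 622}, |N(566)| = 6.
deg(298) = 6; N(298) = {583, 429, 355, 802, 618, 441}.
N(902) = {583, 509, 260, 618, 929, 441}, |N(902)| = 6.
deg(v) = 6 for all v (|V|=13); strongly regular (13,6,2,3).
Distinct eigenvalues (to 5 d.p.): [6.0, 1.30278, -2.30278].
−13·(-sqrt(13)/2 - 1/2) / ((6)−(-sqrt(13)/2 - 1/2)) = sqrt(13) = ϑ(G).
ϑ(G) ≈ 3.6056.

sqrt(13)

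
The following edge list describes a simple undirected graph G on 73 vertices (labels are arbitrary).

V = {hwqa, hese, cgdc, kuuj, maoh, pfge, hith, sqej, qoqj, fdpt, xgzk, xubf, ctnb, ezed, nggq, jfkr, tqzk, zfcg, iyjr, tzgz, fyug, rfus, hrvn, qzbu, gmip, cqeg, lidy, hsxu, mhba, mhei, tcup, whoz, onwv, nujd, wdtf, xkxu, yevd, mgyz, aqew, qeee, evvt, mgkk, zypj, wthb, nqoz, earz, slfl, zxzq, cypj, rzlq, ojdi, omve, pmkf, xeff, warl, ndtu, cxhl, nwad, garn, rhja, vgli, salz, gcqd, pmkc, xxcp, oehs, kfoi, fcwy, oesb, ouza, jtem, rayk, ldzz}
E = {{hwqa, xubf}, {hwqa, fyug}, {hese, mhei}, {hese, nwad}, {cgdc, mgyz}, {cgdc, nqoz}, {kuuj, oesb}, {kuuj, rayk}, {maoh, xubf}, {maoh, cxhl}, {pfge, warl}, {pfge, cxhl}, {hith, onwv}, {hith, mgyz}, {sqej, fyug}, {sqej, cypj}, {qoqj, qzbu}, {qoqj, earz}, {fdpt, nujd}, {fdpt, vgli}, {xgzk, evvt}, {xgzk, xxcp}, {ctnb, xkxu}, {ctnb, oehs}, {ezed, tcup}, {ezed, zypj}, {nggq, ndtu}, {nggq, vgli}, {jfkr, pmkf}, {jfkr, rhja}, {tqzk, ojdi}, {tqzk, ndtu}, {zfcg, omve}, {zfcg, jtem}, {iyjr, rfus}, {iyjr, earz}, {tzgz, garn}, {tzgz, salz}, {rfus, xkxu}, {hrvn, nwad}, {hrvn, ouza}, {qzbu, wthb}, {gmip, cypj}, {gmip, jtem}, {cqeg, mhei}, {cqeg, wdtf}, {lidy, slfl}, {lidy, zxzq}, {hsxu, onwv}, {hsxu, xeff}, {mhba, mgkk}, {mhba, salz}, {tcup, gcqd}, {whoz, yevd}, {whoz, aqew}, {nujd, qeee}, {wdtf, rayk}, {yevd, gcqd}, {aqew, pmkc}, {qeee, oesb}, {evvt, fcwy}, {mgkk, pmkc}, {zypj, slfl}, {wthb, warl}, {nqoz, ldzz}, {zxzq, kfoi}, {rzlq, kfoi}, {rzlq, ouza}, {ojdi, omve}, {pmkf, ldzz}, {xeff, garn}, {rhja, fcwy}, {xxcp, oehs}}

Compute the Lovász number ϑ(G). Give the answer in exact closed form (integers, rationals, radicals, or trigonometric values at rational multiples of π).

73*cos(pi/73)/(cos(pi/73) + 1)

deg(cqeg) = 2; N(cqeg) = {mhei, wdtf}.
deg(xxcp) = 2; N(xxcp) = {xgzk, oehs}.
Vertex oehs has 2 neighbors: ctnb, xxcp.
N(fcwy) = {evvt, rhja}, |N(fcwy)| = 2.
2-regular, N=73; connected 2-regular on 73 ⇒ C_{73}.
spec(A) ≈ [2.0, 1.9926, 1.9704, 1.9337, 1.8826, 1.8176, 1.7392, 1.6478, 1.5443, 1.4293, 1.3038, 1.1686, 1.0247, 0.8733, 0.7154, 0.5522, 0.3849, 0.2148, 0.043, -0.129, -0.3001, -0.469, -0.6344, -0.7951, -0.9499, -1.0977, -1.2373, -1.3678, -1.4882, -1.5976, -1.6951, -1.7801, -1.8518, -1.9099, -1.9539, -1.9834, -1.9981] (distinct, 4 d.p.).
With N=73: ϑ(G) = 73·(-(-1)*2*cos(pi/73))/(2−(-2*cos(pi/73))) = 73*cos(pi/73)/(cos(pi/73) + 1).
= 36.4830948… (decimal).
Check 36 ≤ 73*cos(pi/73)/(cos(pi/73) + 1) ≤ 37: both strict.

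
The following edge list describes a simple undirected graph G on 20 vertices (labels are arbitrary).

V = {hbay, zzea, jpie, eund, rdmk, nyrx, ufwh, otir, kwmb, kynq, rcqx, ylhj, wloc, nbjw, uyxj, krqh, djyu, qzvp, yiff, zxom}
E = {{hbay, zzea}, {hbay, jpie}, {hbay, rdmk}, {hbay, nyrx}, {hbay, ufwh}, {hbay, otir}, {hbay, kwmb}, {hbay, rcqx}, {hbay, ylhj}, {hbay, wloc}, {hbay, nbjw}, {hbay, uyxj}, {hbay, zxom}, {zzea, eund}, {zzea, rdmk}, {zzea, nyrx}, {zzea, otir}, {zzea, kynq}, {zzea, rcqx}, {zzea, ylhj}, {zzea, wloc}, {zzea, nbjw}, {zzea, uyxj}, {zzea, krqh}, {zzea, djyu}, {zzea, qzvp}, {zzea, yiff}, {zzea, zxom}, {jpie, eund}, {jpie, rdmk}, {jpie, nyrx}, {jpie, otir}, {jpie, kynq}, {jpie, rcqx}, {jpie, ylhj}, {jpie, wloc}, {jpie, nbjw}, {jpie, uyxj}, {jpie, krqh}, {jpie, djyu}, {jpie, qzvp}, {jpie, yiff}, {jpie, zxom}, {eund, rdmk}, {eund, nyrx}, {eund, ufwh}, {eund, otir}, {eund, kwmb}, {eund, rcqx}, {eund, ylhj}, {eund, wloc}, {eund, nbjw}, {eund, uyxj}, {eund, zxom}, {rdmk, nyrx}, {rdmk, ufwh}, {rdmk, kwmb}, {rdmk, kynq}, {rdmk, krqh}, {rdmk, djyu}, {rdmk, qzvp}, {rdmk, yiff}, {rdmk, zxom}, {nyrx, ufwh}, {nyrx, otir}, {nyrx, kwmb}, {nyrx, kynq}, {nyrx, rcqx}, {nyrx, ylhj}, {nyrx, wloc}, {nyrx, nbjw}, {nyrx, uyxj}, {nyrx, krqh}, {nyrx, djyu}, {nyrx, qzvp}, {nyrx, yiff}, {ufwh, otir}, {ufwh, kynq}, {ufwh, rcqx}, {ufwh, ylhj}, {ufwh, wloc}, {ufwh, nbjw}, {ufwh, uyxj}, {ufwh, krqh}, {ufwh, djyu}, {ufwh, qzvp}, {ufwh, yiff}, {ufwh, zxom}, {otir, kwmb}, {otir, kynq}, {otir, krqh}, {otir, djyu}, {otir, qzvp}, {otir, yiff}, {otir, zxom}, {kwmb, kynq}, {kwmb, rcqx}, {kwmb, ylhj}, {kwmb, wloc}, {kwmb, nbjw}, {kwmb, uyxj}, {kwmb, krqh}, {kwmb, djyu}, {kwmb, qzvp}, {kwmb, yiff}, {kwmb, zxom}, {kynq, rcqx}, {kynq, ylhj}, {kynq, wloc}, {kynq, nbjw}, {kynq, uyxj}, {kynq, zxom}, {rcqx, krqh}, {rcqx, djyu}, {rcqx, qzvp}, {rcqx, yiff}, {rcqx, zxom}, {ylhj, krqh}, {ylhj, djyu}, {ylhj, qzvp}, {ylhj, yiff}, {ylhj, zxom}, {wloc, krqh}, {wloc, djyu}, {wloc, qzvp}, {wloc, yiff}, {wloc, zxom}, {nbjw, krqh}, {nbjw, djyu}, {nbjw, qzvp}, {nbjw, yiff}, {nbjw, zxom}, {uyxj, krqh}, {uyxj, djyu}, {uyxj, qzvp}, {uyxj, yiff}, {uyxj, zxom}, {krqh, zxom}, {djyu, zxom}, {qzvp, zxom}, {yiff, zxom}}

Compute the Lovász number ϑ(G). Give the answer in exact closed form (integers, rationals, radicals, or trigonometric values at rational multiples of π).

N(zzea) = {hbay, eund, rdmk, nyrx, otir, kynq, rcqx, ylhj, wloc, nbjw, uyxj, krqh, djyu, qzvp, yiff, zxom}, |N(zzea)| = 16.
deg(djyu) = 13; N(djyu) = {zzea, jpie, rdmk, nyrx, ufwh, otir, kwmb, rcqx, ylhj, wloc, nbjw, uyxj, zxom}.
Vertex nyrx has 18 neighbors: hbay, zzea, jpie, eund, rdmk, ufwh, otir, kwmb, kynq, rcqx, ylhj, wloc, nbjw, uyxj, krqh, djyu, qzvp, yiff.
Vertex otir has 13 neighbors: hbay, zzea, jpie, eund, nyrx, ufwh, kwmb, kynq, krqh, djyu, qzvp, yiff, zxom.
Complete 4-partite, parts [7, 7, 4, 2]: perfect, ϑ = α = 7.
= 7.00000000… (decimal).
Check 7 ≤ 7 ≤ 7: collapsed.

7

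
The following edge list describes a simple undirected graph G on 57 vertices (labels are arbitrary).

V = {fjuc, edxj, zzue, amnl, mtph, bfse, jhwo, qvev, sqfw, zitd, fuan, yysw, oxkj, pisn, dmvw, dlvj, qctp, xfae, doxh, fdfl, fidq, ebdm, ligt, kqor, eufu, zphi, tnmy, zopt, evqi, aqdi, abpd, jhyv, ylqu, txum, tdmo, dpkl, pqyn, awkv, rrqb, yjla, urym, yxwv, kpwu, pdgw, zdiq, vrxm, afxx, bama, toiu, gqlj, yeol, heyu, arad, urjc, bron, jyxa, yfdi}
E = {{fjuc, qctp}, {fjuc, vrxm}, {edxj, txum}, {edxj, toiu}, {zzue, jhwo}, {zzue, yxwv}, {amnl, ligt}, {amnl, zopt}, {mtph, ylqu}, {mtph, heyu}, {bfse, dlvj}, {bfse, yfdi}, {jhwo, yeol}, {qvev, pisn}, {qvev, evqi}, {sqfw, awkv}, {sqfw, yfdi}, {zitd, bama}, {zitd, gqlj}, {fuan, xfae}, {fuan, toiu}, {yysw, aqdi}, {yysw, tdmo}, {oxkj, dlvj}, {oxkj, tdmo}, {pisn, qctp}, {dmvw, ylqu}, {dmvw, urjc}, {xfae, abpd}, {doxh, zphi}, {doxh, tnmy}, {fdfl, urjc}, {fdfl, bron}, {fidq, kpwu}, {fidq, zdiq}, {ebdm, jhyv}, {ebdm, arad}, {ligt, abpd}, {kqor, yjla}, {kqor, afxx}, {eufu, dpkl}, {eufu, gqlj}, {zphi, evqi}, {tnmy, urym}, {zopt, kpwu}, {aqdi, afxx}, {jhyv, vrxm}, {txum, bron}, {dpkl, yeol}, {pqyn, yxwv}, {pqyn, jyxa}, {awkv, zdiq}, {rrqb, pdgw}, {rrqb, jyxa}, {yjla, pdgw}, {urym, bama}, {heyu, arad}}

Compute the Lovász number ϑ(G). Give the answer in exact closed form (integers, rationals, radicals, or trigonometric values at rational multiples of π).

57*cos(pi/57)/(cos(pi/57) + 1)

deg(yysw) = 2; N(yysw) = {aqdi, tdmo}.
Vertex gqlj has 2 neighbors: zitd, eufu.
Vertex dpkl has 2 neighbors: eufu, yeol.
deg(jhwo) = 2; N(jhwo) = {zzue, yeol}.
deg(v) = 2 for all v (|V|=57); connected 2-regular on 57 ⇒ C_{57}.
Distinct eigenvalues (to 6 d.p.): [2.0, 1.987861, 1.951593, 1.891634, 1.808714, 1.703839, 1.578281, 1.433565, 1.271447, 1.093896, 0.903067, 0.701275, 0.490971, 0.274707, 0.055109, -0.165159, -0.383421, -0.59703, -0.803391, -1.0, -1.184471, -1.354563, -1.508213, -1.643556, -1.758948, -1.852988, -1.924536, -1.972723, -1.996963].
With N=57: ϑ(G) = 57·(-(-1)*2*cos(pi/57))/(2−(-2*cos(pi/57))) = 57*cos(pi/57)/(cos(pi/57) + 1).
Numerically 28.47834517.
Sandwich: α(G)=28 ≤ ϑ(G)=57*cos(pi/57)/(cos(pi/57) + 1) ≤ χ(Ḡ)=29 (both strict).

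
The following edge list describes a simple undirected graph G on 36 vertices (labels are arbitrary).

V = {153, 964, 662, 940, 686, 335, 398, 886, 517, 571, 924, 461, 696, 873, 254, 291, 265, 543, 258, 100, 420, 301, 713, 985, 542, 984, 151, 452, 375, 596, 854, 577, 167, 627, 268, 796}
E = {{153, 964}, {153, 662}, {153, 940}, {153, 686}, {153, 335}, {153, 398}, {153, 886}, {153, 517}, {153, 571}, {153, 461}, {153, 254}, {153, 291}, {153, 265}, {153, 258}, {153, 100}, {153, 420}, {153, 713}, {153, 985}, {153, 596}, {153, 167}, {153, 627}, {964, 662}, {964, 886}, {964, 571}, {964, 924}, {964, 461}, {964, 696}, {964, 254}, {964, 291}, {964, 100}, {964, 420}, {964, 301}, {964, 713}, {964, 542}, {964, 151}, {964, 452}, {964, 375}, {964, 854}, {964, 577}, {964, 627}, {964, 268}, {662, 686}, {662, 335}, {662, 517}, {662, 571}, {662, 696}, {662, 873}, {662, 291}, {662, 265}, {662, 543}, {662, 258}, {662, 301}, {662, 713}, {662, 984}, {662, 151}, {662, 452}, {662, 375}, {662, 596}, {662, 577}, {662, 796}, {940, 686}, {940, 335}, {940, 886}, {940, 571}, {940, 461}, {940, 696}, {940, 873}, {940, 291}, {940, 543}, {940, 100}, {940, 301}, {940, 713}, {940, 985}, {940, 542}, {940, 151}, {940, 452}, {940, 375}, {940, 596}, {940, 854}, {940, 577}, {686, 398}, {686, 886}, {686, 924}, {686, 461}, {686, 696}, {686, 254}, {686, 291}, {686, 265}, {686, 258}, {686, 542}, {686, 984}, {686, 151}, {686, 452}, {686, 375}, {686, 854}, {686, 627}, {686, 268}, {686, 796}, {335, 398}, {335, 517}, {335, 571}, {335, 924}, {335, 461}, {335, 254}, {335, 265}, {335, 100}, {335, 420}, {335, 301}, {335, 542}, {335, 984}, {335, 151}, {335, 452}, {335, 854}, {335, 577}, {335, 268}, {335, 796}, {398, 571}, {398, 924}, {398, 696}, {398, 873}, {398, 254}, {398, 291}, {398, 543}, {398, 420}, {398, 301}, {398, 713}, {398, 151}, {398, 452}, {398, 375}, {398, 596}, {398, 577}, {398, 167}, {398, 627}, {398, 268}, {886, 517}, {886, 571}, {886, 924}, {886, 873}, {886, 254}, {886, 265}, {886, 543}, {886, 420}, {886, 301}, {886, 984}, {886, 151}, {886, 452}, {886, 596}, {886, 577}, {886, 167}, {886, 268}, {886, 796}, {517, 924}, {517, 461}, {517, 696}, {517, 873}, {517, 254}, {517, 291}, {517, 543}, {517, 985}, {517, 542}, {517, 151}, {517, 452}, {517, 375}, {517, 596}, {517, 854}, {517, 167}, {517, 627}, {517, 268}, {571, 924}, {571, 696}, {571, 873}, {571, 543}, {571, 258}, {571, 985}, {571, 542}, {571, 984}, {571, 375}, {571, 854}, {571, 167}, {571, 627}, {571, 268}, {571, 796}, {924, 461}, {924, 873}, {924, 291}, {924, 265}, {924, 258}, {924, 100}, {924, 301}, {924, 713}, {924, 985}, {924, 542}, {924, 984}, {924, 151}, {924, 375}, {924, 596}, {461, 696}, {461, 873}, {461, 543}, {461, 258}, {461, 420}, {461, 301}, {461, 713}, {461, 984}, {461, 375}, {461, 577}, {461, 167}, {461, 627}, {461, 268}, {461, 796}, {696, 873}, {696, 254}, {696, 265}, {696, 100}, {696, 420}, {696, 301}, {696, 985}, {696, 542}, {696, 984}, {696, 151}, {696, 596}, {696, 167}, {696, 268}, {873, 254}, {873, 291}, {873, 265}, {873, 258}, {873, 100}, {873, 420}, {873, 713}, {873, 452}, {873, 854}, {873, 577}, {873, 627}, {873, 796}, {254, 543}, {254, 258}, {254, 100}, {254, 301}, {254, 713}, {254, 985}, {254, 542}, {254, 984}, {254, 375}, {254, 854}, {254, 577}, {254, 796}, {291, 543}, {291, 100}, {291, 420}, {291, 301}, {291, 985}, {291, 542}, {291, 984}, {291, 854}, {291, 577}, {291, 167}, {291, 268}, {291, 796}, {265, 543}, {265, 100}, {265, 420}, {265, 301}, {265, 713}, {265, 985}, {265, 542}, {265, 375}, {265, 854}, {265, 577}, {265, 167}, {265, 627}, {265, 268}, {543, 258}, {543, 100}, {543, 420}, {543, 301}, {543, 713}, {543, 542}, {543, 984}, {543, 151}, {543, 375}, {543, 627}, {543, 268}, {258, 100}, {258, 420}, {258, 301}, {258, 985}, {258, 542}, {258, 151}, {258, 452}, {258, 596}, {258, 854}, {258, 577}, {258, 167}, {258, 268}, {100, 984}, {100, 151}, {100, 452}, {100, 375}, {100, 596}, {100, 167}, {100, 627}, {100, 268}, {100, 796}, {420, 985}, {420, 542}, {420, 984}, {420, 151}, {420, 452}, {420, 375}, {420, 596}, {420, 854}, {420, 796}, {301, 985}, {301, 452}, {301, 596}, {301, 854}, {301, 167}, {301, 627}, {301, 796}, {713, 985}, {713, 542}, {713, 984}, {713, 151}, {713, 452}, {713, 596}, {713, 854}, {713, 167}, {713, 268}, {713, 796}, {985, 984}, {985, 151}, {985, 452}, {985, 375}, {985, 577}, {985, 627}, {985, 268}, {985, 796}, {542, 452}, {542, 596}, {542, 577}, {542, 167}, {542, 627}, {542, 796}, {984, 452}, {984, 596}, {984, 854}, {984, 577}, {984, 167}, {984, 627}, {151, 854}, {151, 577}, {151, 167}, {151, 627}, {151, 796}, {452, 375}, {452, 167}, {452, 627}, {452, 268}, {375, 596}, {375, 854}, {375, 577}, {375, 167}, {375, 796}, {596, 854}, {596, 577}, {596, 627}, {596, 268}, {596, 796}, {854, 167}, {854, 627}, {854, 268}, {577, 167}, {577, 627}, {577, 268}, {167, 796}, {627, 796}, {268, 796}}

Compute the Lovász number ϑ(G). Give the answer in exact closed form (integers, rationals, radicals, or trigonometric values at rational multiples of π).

8

Vertex 873 has 21 neighbors: 662, 940, 398, 886, 517, 571, 924, 461, 696, 254, 291, 265, 258, 100, 420, 713, 452, 854, 577, 627, 796.
deg(577) = 21; N(577) = {964, 662, 940, 335, 398, 886, 461, 873, 254, 291, 265, 258, 985, 542, 984, 151, 375, 596, 167, 627, 268}.
N(964) = {153, 662, 886, 571, 924, 461, 696, 254, 291, 100, 420, 301, 713, 542, 151, 452, 375, 854, 577, 627, 268}, |N(964)| = 21.
Vertex 854 has 21 neighbors: 964, 940, 686, 335, 517, 571, 873, 254, 291, 265, 258, 420, 301, 713, 984, 151, 375, 596, 167, 627, 268.
deg(v) = 21 for all v (|V|=36); this is K(9,2), the Kneser graph.
A has 3 distinct eigenvalues ≈ [21.0, 1.0, -6.0].
λ_max=21, λ_min=-6; ϑ = −36·λ_min/(λ_max−λ_min) = 8.
≈ 8.00000000 (to 8 d.p.).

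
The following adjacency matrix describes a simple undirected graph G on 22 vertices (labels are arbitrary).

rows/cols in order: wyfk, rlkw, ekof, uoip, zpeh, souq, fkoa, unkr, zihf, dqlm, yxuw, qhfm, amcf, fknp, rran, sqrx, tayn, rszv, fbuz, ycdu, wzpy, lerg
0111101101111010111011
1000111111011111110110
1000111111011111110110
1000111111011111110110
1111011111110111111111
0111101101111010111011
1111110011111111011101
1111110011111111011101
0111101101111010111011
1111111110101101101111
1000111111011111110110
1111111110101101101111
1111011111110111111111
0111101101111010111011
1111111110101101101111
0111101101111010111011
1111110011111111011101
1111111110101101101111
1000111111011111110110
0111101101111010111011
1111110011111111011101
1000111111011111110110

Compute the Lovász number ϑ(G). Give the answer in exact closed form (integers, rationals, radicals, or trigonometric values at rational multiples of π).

deg(zpeh) = 20; N(zpeh) = {wyfk, rlkw, ekof, uoip, souq, fkoa, unkr, zihf, dqlm, yxuw, qhfm, fknp, rran, sqrx, tayn, rszv, fbuz, ycdu, wzpy, lerg}.
Vertex souq has 16 neighbors: rlkw, ekof, uoip, zpeh, fkoa, unkr, dqlm, yxuw, qhfm, amcf, rran, tayn, rszv, fbuz, wzpy, lerg.
Vertex rran has 18 neighbors: wyfk, rlkw, ekof, uoip, zpeh, souq, fkoa, unkr, zihf, yxuw, amcf, fknp, sqrx, tayn, fbuz, ycdu, wzpy, lerg.
Vertex tayn has 18 neighbors: wyfk, rlkw, ekof, uoip, zpeh, souq, zihf, dqlm, yxuw, qhfm, amcf, fknp, rran, sqrx, rszv, fbuz, ycdu, lerg.
G = K_{6,6,4,4,2}: α = 6 = χ(Ḡ), so ϑ = 6.
= 6.000000… (decimal).
Sandwich: α(G)=6 ≤ ϑ(G)=6 ≤ χ(Ḡ)=6 (collapsed).

6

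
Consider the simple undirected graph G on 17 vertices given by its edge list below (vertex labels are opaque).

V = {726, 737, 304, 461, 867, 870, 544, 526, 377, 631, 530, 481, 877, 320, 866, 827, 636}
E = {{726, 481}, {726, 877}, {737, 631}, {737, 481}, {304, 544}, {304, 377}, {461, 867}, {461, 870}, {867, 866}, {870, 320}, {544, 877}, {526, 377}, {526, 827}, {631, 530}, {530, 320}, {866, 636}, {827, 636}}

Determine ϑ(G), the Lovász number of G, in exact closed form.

17*cos(pi/17)/(cos(pi/17) + 1)

N(526) = {377, 827}, |N(526)| = 2.
Vertex 866 has 2 neighbors: 867, 636.
deg(636) = 2; N(636) = {866, 827}.
deg(461) = 2; N(461) = {867, 870}.
2-regular, N=17; a single 17-cycle (edge-transitive).
A has 9 distinct eigenvalues ≈ [2.0, 1.8649, 1.478, 0.8915, 0.1845, -0.5473, -1.2053, -1.7004, -1.9659].
λ_max=2, λ_min=-2*cos(pi/17); ϑ = −17·λ_min/(λ_max−λ_min) = 17*cos(pi/17)/(cos(pi/17) + 1).
Numerically 8.4270143.
Lovász sandwich 8 ≤ 17*cos(pi/17)/(cos(pi/17) + 1) ≤ 9: both strict.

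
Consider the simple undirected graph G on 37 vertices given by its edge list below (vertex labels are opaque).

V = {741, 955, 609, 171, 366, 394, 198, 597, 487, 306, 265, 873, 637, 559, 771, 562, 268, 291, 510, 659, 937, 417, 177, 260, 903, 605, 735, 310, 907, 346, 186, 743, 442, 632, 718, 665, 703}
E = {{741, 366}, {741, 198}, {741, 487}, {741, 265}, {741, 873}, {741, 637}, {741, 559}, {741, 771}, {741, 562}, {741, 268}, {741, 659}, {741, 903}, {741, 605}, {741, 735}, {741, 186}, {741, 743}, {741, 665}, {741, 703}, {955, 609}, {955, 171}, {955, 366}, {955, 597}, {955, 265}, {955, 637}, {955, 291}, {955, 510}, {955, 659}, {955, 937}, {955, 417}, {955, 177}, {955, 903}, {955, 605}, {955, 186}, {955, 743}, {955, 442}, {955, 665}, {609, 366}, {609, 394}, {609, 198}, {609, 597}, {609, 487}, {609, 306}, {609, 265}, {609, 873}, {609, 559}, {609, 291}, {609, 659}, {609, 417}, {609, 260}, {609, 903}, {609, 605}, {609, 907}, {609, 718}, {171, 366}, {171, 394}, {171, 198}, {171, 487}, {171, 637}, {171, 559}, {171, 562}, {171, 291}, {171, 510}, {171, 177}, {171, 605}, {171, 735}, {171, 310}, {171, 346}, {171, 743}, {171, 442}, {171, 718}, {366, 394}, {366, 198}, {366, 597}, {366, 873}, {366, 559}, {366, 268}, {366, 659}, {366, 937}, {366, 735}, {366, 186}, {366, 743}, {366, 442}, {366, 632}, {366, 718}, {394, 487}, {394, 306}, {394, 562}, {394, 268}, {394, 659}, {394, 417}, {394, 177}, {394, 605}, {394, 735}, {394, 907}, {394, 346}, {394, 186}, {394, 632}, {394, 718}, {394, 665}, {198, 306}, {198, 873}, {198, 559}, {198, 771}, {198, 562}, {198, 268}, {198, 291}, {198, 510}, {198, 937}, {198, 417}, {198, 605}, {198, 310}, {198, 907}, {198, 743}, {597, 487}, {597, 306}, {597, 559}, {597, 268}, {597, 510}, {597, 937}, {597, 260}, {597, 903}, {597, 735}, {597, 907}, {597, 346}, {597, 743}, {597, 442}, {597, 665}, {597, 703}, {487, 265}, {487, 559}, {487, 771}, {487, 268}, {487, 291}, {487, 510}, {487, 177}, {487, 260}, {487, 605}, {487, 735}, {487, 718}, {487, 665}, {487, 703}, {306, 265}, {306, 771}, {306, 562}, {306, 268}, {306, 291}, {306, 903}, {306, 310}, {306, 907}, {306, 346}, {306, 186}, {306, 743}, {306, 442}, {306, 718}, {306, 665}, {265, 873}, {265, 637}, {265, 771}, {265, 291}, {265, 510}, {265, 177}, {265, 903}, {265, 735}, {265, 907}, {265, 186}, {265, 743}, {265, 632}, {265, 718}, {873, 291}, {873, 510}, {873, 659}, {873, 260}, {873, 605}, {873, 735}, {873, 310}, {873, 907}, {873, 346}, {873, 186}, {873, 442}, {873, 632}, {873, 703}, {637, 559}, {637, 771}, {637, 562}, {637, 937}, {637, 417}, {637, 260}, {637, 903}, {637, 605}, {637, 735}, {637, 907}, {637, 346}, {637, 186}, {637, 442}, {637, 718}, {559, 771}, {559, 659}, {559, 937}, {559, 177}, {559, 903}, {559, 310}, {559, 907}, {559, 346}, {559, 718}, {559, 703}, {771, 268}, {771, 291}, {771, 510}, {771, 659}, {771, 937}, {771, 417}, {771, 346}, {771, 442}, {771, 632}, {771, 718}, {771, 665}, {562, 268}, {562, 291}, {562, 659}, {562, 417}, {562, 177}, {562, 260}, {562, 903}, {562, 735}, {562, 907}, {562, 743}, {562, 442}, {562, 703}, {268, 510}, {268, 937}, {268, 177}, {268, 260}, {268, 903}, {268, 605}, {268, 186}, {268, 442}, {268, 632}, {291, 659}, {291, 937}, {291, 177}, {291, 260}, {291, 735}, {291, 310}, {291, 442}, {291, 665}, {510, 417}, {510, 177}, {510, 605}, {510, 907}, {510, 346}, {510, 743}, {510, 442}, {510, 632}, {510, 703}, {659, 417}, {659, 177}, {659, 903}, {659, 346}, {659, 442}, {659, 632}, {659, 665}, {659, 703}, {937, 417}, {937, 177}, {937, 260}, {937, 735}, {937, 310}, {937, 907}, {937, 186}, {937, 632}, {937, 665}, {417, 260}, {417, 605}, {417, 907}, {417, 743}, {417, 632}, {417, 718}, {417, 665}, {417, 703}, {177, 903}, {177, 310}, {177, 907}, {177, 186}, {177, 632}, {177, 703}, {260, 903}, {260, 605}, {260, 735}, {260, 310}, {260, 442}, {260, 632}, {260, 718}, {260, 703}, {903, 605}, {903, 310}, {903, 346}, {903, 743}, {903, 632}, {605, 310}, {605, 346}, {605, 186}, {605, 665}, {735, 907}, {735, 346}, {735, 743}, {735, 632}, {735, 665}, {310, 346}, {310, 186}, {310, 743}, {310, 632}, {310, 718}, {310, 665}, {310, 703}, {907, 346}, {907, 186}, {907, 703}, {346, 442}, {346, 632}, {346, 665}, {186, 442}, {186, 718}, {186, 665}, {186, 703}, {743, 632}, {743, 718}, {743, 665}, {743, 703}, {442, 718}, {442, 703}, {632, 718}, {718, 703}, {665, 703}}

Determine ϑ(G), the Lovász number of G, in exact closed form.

deg(665) = 18; N(665) = {741, 955, 394, 597, 487, 306, 771, 291, 659, 937, 417, 605, 735, 310, 346, 186, 743, 703}.
N(659) = {741, 955, 609, 366, 394, 873, 559, 771, 562, 291, 417, 177, 903, 346, 442, 632, 665, 703}, |N(659)| = 18.
N(171) = {955, 366, 394, 198, 487, 637, 559, 562, 291, 510, 177, 605, 735, 310, 346, 743, 442, 718}, |N(171)| = 18.
N(510) = {955, 171, 198, 597, 487, 265, 873, 771, 268, 417, 177, 605, 907, 346, 743, 442, 632, 703}, |N(510)| = 18.
G on 37 vertices is 18-regular; Paley(37): SR with (k,λ,μ)=(18,8,9).
spec(A) ≈ [18.0, 2.5414, -3.5414] (distinct, 4 d.p.).
λ_max=18, λ_min=-sqrt(37)/2 - 1/2; ϑ = −37·λ_min/(λ_max−λ_min) = sqrt(37).
ϑ(G) ≈ 6.08276253.

sqrt(37)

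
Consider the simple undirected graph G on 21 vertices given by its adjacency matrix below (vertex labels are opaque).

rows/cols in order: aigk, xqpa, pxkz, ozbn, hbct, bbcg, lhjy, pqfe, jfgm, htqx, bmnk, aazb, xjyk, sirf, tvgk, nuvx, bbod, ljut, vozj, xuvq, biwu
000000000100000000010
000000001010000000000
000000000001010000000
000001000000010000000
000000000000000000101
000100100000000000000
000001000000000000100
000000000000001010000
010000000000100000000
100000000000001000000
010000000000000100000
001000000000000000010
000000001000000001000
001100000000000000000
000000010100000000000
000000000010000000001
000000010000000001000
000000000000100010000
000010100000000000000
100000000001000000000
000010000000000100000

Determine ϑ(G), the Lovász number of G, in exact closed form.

21*cos(pi/21)/(cos(pi/21) + 1)

Vertex vozj has 2 neighbors: hbct, lhjy.
Vertex lhjy has 2 neighbors: bbcg, vozj.
deg(aazb) = 2; N(aazb) = {pxkz, xuvq}.
Vertex tvgk has 2 neighbors: pqfe, htqx.
Every vertex has degree 2 (N=21); connected 2-regular on 21 ⇒ C_{21}.
spec(A) ≈ [2.0, 1.91115, 1.65248, 1.24698, 0.73068, 0.14946, -0.44504, -1.0, -1.4661, -1.80194, -1.97766] (distinct, 5 d.p.).
ϑ = −N·λ_min/(λ_max−λ_min) = −21·(-2*cos(pi/21))/(2−(-2*cos(pi/21))) = 21*cos(pi/21)/(cos(pi/21) + 1).
Numerically 10.441033.
Sandwich: α(G)=10 ≤ ϑ(G)=21*cos(pi/21)/(cos(pi/21) + 1) ≤ χ(Ḡ)=11 (both strict).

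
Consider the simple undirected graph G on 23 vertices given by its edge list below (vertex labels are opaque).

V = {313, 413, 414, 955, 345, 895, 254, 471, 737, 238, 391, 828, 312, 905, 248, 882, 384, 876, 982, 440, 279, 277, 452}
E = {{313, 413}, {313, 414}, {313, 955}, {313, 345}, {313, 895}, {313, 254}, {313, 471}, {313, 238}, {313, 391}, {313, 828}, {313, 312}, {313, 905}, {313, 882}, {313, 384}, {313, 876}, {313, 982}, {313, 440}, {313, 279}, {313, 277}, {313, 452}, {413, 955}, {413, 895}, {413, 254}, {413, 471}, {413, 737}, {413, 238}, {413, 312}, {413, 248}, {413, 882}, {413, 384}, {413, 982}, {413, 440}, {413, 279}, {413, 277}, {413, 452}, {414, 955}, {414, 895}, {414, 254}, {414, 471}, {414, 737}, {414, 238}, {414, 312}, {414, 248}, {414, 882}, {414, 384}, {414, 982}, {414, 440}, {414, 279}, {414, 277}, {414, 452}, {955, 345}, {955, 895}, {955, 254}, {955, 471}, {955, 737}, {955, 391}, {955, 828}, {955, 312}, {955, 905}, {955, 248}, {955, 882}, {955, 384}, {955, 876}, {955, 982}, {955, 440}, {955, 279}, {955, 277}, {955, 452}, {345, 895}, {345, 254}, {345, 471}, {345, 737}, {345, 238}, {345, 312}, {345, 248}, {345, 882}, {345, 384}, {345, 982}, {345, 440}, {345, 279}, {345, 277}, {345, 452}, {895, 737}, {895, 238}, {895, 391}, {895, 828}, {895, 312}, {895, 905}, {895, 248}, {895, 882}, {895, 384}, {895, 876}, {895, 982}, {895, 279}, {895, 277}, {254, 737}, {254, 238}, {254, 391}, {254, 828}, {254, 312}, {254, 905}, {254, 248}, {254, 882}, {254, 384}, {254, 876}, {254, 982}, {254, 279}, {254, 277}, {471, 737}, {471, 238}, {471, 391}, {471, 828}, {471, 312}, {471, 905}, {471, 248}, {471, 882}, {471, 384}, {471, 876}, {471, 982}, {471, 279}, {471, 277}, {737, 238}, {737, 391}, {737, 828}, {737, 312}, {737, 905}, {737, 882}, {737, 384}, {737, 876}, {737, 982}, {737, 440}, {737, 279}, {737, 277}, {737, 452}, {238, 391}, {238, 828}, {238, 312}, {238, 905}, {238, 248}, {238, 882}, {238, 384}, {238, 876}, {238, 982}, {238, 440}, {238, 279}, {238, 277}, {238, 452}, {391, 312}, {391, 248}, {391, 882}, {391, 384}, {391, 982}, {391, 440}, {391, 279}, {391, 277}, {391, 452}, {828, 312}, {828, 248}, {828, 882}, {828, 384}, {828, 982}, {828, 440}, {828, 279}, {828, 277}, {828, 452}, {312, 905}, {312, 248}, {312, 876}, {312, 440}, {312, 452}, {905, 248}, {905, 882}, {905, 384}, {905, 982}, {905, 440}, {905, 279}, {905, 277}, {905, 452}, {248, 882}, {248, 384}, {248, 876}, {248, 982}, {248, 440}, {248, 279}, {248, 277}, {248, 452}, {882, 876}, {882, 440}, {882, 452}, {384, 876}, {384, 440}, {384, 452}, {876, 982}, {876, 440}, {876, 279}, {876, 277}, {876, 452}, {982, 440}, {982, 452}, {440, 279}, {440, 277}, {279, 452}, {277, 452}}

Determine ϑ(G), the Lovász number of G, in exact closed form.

N(452) = {313, 413, 414, 955, 345, 737, 238, 391, 828, 312, 905, 248, 882, 384, 876, 982, 279, 277}, |N(452)| = 18.
Vertex 737 has 20 neighbors: 413, 414, 955, 345, 895, 254, 471, 238, 391, 828, 312, 905, 882, 384, 876, 982, 440, 279, 277, 452.
deg(895) = 18; N(895) = {313, 413, 414, 955, 345, 737, 238, 391, 828, 312, 905, 248, 882, 384, 876, 982, 279, 277}.
deg(384) = 17; N(384) = {313, 413, 414, 955, 345, 895, 254, 471, 737, 238, 391, 828, 905, 248, 876, 440, 452}.
K_{7,6,5,3,2} (perfect); ϑ(G) = α(G) = max{7,6,5,3,2} = 7.
= 7.00000… (decimal).
Sandwich: α(G)=7 ≤ ϑ(G)=7 ≤ χ(Ḡ)=7 (collapsed).

7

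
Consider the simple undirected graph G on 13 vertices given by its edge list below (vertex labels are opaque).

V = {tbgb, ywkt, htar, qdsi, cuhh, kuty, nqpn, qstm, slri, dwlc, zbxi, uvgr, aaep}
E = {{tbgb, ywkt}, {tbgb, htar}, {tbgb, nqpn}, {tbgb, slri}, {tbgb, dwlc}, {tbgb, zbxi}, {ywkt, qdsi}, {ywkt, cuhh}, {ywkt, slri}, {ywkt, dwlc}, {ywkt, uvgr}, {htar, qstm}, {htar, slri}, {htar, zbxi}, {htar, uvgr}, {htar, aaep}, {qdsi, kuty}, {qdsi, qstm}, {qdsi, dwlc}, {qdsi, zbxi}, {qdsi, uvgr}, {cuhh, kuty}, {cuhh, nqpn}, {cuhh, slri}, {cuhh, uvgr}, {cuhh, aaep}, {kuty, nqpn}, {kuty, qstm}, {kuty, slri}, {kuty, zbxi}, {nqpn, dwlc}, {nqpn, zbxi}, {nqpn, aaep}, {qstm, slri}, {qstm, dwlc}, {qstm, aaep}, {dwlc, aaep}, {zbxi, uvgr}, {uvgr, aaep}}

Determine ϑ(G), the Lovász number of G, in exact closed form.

deg(uvgr) = 6; N(uvgr) = {ywkt, htar, qdsi, cuhh, zbxi, aaep}.
N(tbgb) = {ywkt, htar, nqpn, slri, dwlc, zbxi}, |N(tbgb)| = 6.
N(htar) = {tbgb, qstm, slri, zbxi, uvgr, aaep}, |N(htar)| = 6.
deg(ywkt) = 6; N(ywkt) = {tbgb, qdsi, cuhh, slri, dwlc, uvgr}.
Every vertex has degree 6 (N=13); Paley(13): SR with (k,λ,μ)=(6,2,3).
A has 3 distinct eigenvalues ≈ [6.0, 1.303, -2.303].
ϑ = −N·λ_min/(λ_max−λ_min) = −13·(-sqrt(13)/2 - 1/2)/(6−(-sqrt(13)/2 - 1/2)) = sqrt(13).
Numerically 3.605551275.

sqrt(13)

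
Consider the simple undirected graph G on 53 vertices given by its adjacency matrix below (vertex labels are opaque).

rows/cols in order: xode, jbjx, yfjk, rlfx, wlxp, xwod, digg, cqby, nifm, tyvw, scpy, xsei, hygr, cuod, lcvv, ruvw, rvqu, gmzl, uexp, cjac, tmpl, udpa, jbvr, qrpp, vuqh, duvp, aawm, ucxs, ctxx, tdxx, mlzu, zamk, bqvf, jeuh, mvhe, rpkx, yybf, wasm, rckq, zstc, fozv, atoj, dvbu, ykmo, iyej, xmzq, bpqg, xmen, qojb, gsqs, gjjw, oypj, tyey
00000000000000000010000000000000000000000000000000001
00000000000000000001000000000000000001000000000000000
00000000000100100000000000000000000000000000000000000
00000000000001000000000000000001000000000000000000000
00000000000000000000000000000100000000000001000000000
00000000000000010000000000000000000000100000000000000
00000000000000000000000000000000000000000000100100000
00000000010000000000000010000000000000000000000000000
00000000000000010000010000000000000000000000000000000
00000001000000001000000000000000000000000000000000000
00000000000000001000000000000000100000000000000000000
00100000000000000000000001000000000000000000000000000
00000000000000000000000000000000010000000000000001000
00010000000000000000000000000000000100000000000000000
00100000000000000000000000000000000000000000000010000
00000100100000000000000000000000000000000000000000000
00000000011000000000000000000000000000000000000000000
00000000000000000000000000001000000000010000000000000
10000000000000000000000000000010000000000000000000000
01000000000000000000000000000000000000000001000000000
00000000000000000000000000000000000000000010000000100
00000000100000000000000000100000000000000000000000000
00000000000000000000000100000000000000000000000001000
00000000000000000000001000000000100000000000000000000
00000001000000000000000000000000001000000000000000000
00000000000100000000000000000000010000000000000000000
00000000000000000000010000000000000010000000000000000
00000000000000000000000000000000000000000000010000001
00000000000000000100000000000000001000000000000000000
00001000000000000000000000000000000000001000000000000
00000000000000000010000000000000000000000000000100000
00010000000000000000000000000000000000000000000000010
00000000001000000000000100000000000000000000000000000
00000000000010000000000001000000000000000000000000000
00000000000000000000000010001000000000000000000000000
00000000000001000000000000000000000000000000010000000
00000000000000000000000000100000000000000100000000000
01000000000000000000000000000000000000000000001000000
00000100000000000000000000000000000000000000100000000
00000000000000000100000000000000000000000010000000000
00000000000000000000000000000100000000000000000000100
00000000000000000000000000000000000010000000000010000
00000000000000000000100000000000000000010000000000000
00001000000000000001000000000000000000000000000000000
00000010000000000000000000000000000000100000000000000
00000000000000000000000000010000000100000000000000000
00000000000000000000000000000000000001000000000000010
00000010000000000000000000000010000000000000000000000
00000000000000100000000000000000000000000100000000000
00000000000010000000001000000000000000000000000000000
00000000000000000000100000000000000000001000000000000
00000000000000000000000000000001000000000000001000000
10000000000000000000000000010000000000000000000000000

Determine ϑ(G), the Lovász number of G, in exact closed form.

53*cos(pi/53)/(cos(pi/53) + 1)

Vertex ctxx has 2 neighbors: gmzl, mvhe.
Vertex zamk has 2 neighbors: rlfx, oypj.
N(duvp) = {xsei, jeuh}, |N(duvp)| = 2.
Vertex jbvr has 2 neighbors: qrpp, gsqs.
2-regular, N=53; a single 53-cycle (edge-transitive).
A has 27 distinct eigenvalues ≈ [2.0, 1.98596, 1.94405, 1.87484, 1.77931, 1.65881, 1.51502, 1.34997, 1.16596, 0.96558, 0.75166, 0.52717, 0.29529, 0.05927, -0.17759, -0.41196, -0.64054, -0.86013, -1.06765, -1.26018, -1.43501, -1.58971, -1.72209, -1.83029, -1.9128, -1.96846, -1.99649].
ϑ = −N·λ_min/(λ_max−λ_min) = −53·(-2*cos(pi/53))/(2−(-2*cos(pi/53))) = 53*cos(pi/53)/(cos(pi/53) + 1).
≈ 26.4767 (to 4 d.p.).
Lovász sandwich 26 ≤ 53*cos(pi/53)/(cos(pi/53) + 1) ≤ 27: both strict.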